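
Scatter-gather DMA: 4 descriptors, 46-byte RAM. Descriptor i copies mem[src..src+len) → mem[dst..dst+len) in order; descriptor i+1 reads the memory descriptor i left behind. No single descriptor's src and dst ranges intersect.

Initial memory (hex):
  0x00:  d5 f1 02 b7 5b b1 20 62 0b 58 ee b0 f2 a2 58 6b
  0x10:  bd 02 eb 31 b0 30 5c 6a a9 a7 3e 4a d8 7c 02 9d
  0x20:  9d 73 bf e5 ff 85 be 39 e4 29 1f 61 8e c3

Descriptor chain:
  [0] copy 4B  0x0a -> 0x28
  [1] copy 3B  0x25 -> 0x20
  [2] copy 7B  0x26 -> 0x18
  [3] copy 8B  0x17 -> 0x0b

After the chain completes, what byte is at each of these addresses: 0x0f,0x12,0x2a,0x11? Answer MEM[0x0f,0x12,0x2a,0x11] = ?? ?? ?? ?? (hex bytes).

MEM[0x0f,0x12,0x2a,0x11] = b0 8e f2 a2

[0] 0x0a->0x28 len=4 : ee b0 f2 a2
[1] 0x25->0x20 len=3 : 85 be 39
[2] 0x26->0x18 len=7 : be 39 ee b0 f2 a2 8e
[3] 0x17->0x0b len=8 : 6a be 39 ee b0 f2 a2 8e
query mem[0x0f]=0xb0, mem[0x12]=0x8e, mem[0x2a]=0xf2, mem[0x11]=0xa2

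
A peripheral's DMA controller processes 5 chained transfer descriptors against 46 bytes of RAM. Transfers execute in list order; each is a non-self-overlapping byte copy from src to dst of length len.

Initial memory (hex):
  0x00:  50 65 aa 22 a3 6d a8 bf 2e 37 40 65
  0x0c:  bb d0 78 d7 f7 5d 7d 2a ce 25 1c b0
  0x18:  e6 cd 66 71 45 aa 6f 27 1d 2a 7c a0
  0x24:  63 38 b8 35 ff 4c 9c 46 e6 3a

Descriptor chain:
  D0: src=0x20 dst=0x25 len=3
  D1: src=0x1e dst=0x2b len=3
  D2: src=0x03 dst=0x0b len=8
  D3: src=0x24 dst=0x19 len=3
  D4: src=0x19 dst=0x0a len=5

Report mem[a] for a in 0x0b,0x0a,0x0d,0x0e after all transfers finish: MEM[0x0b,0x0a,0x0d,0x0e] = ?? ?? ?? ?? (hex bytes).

#0 dst[0x25+3] := {0x1d,0x2a,0x7c}
#1 dst[0x2b+3] := {0x6f,0x27,0x1d}
#2 dst[0x0b+8] := {0x22,0xa3,0x6d,0xa8,0xbf,0x2e,0x37,0x40}
#3 dst[0x19+3] := {0x63,0x1d,0x2a}
#4 dst[0x0a+5] := {0x63,0x1d,0x2a,0x45,0xaa}
query mem[0x0b]=0x1d, mem[0x0a]=0x63, mem[0x0d]=0x45, mem[0x0e]=0xaa

MEM[0x0b,0x0a,0x0d,0x0e] = 1d 63 45 aa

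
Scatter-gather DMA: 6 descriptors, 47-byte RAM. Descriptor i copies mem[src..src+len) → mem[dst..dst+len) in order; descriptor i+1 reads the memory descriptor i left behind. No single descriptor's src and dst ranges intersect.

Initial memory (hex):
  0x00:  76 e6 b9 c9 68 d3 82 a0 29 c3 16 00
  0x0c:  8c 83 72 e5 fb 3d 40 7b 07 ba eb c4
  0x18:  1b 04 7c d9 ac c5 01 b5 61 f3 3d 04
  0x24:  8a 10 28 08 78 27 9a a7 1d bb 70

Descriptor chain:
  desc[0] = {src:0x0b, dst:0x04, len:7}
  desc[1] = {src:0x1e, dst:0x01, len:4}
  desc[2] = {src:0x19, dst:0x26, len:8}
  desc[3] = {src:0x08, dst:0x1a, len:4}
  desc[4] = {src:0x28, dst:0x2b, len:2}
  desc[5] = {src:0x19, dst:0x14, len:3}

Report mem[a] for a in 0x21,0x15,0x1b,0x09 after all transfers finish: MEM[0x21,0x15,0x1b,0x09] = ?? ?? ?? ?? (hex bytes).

  after D0: wrote 7B at 0x04 = 008c8372e5fb3d
  after D1: wrote 4B at 0x01 = 01b561f3
  after D2: wrote 8B at 0x26 = 047cd9acc501b561
  after D3: wrote 4B at 0x1a = e5fb3d00
  after D4: wrote 2B at 0x2b = d9ac
  after D5: wrote 3B at 0x14 = 04e5fb
query mem[0x21]=0xf3, mem[0x15]=0xe5, mem[0x1b]=0xfb, mem[0x09]=0xfb

MEM[0x21,0x15,0x1b,0x09] = f3 e5 fb fb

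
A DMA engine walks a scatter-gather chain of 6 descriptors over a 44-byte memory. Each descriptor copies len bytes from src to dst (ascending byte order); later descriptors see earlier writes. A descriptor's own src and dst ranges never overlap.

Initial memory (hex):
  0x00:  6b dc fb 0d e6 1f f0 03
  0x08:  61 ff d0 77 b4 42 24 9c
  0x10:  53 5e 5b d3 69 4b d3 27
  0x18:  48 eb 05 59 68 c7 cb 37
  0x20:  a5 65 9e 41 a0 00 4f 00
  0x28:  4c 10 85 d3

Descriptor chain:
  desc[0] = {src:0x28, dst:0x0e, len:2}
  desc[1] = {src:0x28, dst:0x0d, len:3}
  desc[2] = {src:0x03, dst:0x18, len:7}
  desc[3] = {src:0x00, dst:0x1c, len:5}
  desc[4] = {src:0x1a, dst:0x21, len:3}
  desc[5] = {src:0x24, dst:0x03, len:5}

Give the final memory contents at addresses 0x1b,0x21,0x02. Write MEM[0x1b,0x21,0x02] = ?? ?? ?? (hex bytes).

[0] 0x28->0x0e len=2 : 4c 10
[1] 0x28->0x0d len=3 : 4c 10 85
[2] 0x03->0x18 len=7 : 0d e6 1f f0 03 61 ff
[3] 0x00->0x1c len=5 : 6b dc fb 0d e6
[4] 0x1a->0x21 len=3 : 1f f0 6b
[5] 0x24->0x03 len=5 : a0 00 4f 00 4c
query mem[0x1b]=0xf0, mem[0x21]=0x1f, mem[0x02]=0xfb

MEM[0x1b,0x21,0x02] = f0 1f fb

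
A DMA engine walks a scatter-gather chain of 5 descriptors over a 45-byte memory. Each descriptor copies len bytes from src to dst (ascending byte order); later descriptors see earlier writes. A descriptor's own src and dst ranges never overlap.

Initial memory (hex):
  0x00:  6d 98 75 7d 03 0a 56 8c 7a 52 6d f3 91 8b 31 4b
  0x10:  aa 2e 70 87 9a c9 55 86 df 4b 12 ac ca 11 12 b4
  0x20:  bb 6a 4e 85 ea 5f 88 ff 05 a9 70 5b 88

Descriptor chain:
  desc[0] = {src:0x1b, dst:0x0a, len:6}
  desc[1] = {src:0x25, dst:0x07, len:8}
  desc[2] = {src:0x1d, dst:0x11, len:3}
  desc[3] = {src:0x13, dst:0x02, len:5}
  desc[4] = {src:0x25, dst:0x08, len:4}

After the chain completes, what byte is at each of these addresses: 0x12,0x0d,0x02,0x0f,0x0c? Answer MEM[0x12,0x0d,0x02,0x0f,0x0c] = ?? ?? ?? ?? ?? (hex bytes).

  after D0: wrote 6B at 0x0a = acca1112b4bb
  after D1: wrote 8B at 0x07 = 5f88ff05a9705b88
  after D2: wrote 3B at 0x11 = 1112b4
  after D3: wrote 5B at 0x02 = b49ac95586
  after D4: wrote 4B at 0x08 = 5f88ff05
query mem[0x12]=0x12, mem[0x0d]=0x5b, mem[0x02]=0xb4, mem[0x0f]=0xbb, mem[0x0c]=0x70

MEM[0x12,0x0d,0x02,0x0f,0x0c] = 12 5b b4 bb 70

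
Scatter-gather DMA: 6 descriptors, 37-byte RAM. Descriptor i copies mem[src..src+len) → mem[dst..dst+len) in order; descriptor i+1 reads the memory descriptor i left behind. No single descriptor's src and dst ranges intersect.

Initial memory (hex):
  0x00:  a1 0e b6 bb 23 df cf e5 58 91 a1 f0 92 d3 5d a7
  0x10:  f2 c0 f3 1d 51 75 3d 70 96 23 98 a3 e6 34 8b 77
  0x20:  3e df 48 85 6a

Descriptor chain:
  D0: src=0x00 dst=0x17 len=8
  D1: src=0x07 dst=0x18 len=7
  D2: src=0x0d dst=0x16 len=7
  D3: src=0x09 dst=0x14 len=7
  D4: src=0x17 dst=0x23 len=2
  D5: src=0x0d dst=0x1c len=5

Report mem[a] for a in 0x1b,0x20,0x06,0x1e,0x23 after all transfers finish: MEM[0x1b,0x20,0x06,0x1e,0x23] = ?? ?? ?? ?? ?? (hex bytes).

#0 dst[0x17+8] := {0xa1,0x0e,0xb6,0xbb,0x23,0xdf,0xcf,0xe5}
#1 dst[0x18+7] := {0xe5,0x58,0x91,0xa1,0xf0,0x92,0xd3}
#2 dst[0x16+7] := {0xd3,0x5d,0xa7,0xf2,0xc0,0xf3,0x1d}
#3 dst[0x14+7] := {0x91,0xa1,0xf0,0x92,0xd3,0x5d,0xa7}
#4 dst[0x23+2] := {0x92,0xd3}
#5 dst[0x1c+5] := {0xd3,0x5d,0xa7,0xf2,0xc0}
query mem[0x1b]=0xf3, mem[0x20]=0xc0, mem[0x06]=0xcf, mem[0x1e]=0xa7, mem[0x23]=0x92

MEM[0x1b,0x20,0x06,0x1e,0x23] = f3 c0 cf a7 92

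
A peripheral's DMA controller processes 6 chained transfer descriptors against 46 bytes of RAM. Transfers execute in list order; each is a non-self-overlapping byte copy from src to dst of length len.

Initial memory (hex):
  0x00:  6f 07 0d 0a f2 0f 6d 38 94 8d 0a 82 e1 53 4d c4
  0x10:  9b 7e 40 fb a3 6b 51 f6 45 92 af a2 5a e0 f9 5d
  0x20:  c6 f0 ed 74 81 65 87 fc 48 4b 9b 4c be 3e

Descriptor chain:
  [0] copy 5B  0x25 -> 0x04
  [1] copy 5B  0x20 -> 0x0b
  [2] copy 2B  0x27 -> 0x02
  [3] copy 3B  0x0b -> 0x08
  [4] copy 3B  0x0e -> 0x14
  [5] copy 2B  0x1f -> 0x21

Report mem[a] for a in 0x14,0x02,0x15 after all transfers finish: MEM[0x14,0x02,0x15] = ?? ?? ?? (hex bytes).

D0: mem[0x04..0x08] <- [65 87 fc 48 4b]
D1: mem[0x0b..0x0f] <- [c6 f0 ed 74 81]
D2: mem[0x02..0x03] <- [fc 48]
D3: mem[0x08..0x0a] <- [c6 f0 ed]
D4: mem[0x14..0x16] <- [74 81 9b]
D5: mem[0x21..0x22] <- [5d c6]
query mem[0x14]=0x74, mem[0x02]=0xfc, mem[0x15]=0x81

MEM[0x14,0x02,0x15] = 74 fc 81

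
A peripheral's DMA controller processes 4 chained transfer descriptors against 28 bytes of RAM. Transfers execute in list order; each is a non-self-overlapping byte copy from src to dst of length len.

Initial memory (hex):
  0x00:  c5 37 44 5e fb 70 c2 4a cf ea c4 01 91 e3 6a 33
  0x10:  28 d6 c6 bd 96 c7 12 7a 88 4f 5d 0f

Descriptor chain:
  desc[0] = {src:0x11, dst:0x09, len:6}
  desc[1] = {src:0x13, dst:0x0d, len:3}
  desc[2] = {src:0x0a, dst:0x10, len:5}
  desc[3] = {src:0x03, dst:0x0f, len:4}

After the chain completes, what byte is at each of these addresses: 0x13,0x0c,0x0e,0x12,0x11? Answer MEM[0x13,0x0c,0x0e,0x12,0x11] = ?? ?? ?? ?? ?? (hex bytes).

#0 dst[0x09+6] := {0xd6,0xc6,0xbd,0x96,0xc7,0x12}
#1 dst[0x0d+3] := {0xbd,0x96,0xc7}
#2 dst[0x10+5] := {0xc6,0xbd,0x96,0xbd,0x96}
#3 dst[0x0f+4] := {0x5e,0xfb,0x70,0xc2}
query mem[0x13]=0xbd, mem[0x0c]=0x96, mem[0x0e]=0x96, mem[0x12]=0xc2, mem[0x11]=0x70

MEM[0x13,0x0c,0x0e,0x12,0x11] = bd 96 96 c2 70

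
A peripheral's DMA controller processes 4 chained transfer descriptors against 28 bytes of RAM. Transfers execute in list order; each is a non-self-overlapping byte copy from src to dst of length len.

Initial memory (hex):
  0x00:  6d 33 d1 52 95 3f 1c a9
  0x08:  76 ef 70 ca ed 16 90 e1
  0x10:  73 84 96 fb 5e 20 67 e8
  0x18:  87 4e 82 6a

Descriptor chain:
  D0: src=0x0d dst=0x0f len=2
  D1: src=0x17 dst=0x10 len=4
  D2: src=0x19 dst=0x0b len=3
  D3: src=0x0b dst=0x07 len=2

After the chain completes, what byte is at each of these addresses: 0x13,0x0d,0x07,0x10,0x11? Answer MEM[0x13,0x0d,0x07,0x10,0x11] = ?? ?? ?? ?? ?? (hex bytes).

MEM[0x13,0x0d,0x07,0x10,0x11] = 82 6a 4e e8 87

#0 dst[0x0f+2] := {0x16,0x90}
#1 dst[0x10+4] := {0xe8,0x87,0x4e,0x82}
#2 dst[0x0b+3] := {0x4e,0x82,0x6a}
#3 dst[0x07+2] := {0x4e,0x82}
query mem[0x13]=0x82, mem[0x0d]=0x6a, mem[0x07]=0x4e, mem[0x10]=0xe8, mem[0x11]=0x87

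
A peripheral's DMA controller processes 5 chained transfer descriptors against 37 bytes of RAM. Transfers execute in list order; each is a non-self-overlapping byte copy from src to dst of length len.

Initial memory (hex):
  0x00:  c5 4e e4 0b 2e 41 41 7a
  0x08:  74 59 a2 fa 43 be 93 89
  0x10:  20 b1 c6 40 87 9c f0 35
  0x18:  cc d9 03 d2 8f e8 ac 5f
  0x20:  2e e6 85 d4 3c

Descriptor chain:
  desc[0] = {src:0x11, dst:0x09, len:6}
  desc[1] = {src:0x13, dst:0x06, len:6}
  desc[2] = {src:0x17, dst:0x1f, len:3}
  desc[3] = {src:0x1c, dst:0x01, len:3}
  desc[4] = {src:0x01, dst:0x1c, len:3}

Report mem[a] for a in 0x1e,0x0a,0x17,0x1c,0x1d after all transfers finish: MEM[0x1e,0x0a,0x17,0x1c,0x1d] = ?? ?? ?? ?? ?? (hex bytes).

MEM[0x1e,0x0a,0x17,0x1c,0x1d] = ac 35 35 8f e8

D0: mem[0x09..0x0e] <- [b1 c6 40 87 9c f0]
D1: mem[0x06..0x0b] <- [40 87 9c f0 35 cc]
D2: mem[0x1f..0x21] <- [35 cc d9]
D3: mem[0x01..0x03] <- [8f e8 ac]
D4: mem[0x1c..0x1e] <- [8f e8 ac]
query mem[0x1e]=0xac, mem[0x0a]=0x35, mem[0x17]=0x35, mem[0x1c]=0x8f, mem[0x1d]=0xe8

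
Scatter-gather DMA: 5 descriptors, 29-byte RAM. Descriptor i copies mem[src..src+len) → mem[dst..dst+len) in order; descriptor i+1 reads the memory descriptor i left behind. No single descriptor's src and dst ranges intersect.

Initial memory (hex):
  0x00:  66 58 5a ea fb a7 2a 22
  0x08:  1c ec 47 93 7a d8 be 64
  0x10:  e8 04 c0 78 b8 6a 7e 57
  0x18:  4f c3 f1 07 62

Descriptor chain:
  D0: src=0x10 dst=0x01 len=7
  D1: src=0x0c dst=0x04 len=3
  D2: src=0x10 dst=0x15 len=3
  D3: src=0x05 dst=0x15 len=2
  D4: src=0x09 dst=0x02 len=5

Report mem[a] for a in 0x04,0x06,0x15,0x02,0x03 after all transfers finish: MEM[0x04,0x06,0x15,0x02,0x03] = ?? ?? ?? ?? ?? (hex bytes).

MEM[0x04,0x06,0x15,0x02,0x03] = 93 d8 d8 ec 47

D0: mem[0x01..0x07] <- [e8 04 c0 78 b8 6a 7e]
D1: mem[0x04..0x06] <- [7a d8 be]
D2: mem[0x15..0x17] <- [e8 04 c0]
D3: mem[0x15..0x16] <- [d8 be]
D4: mem[0x02..0x06] <- [ec 47 93 7a d8]
query mem[0x04]=0x93, mem[0x06]=0xd8, mem[0x15]=0xd8, mem[0x02]=0xec, mem[0x03]=0x47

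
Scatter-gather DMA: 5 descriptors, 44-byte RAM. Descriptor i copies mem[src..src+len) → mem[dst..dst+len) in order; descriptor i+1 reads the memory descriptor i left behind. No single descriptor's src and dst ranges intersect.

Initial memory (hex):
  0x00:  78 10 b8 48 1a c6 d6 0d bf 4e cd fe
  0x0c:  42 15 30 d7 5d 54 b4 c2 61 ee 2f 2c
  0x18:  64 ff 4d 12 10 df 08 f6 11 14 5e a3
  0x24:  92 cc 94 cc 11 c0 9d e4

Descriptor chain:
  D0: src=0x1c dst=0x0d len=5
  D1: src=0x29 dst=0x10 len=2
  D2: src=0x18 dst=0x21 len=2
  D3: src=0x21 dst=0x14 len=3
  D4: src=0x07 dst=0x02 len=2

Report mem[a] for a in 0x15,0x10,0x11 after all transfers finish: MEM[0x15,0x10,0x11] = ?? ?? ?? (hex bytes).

MEM[0x15,0x10,0x11] = ff c0 9d

[0] 0x1c->0x0d len=5 : 10 df 08 f6 11
[1] 0x29->0x10 len=2 : c0 9d
[2] 0x18->0x21 len=2 : 64 ff
[3] 0x21->0x14 len=3 : 64 ff a3
[4] 0x07->0x02 len=2 : 0d bf
query mem[0x15]=0xff, mem[0x10]=0xc0, mem[0x11]=0x9d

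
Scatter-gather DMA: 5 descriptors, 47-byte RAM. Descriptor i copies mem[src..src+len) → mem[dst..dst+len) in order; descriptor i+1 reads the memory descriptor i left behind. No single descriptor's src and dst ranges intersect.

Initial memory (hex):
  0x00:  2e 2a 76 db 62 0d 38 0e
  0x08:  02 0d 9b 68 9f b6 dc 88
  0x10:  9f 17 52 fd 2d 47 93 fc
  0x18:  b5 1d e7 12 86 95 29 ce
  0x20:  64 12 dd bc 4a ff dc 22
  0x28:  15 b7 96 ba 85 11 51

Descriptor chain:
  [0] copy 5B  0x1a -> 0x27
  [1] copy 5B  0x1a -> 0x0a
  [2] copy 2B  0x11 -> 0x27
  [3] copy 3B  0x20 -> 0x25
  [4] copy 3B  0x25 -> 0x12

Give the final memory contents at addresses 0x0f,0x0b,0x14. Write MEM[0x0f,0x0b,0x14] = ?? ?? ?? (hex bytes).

  after D0: wrote 5B at 0x27 = e712869529
  after D1: wrote 5B at 0x0a = e712869529
  after D2: wrote 2B at 0x27 = 1752
  after D3: wrote 3B at 0x25 = 6412dd
  after D4: wrote 3B at 0x12 = 6412dd
query mem[0x0f]=0x88, mem[0x0b]=0x12, mem[0x14]=0xdd

MEM[0x0f,0x0b,0x14] = 88 12 dd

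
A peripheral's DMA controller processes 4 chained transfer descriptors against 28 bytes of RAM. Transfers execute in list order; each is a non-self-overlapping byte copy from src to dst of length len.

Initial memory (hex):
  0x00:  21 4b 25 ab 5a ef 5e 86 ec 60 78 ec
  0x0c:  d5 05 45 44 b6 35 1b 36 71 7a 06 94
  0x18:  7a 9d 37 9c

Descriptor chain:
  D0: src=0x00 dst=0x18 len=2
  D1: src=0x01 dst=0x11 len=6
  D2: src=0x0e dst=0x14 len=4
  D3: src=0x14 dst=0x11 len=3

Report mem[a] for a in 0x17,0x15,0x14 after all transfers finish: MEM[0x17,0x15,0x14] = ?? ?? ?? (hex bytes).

[0] 0x00->0x18 len=2 : 21 4b
[1] 0x01->0x11 len=6 : 4b 25 ab 5a ef 5e
[2] 0x0e->0x14 len=4 : 45 44 b6 4b
[3] 0x14->0x11 len=3 : 45 44 b6
query mem[0x17]=0x4b, mem[0x15]=0x44, mem[0x14]=0x45

MEM[0x17,0x15,0x14] = 4b 44 45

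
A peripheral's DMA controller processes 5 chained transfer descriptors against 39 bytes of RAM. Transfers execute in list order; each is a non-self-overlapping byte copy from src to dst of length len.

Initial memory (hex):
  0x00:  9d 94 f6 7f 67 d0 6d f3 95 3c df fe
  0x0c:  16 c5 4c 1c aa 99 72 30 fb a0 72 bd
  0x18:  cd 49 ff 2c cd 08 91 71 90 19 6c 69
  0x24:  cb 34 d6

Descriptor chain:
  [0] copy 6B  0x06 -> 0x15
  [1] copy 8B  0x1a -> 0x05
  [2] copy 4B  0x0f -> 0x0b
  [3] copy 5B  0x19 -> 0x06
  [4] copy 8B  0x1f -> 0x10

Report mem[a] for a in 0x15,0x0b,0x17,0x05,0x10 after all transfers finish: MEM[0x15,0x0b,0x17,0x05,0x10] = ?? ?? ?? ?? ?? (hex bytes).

MEM[0x15,0x0b,0x17,0x05,0x10] = cb 1c d6 fe 71

D0: mem[0x15..0x1a] <- [6d f3 95 3c df fe]
D1: mem[0x05..0x0c] <- [fe 2c cd 08 91 71 90 19]
D2: mem[0x0b..0x0e] <- [1c aa 99 72]
D3: mem[0x06..0x0a] <- [df fe 2c cd 08]
D4: mem[0x10..0x17] <- [71 90 19 6c 69 cb 34 d6]
query mem[0x15]=0xcb, mem[0x0b]=0x1c, mem[0x17]=0xd6, mem[0x05]=0xfe, mem[0x10]=0x71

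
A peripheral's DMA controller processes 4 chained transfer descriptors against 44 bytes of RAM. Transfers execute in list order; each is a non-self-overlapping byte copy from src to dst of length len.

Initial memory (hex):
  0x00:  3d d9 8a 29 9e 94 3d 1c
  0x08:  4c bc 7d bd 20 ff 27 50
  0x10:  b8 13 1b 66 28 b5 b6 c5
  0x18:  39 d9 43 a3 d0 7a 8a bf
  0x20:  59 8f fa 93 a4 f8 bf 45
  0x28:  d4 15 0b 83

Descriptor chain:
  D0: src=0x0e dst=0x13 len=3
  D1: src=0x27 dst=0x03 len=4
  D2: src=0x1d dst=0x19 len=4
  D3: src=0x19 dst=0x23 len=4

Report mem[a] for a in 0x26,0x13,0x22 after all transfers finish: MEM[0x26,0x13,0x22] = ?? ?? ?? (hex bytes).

[0] 0x0e->0x13 len=3 : 27 50 b8
[1] 0x27->0x03 len=4 : 45 d4 15 0b
[2] 0x1d->0x19 len=4 : 7a 8a bf 59
[3] 0x19->0x23 len=4 : 7a 8a bf 59
query mem[0x26]=0x59, mem[0x13]=0x27, mem[0x22]=0xfa

MEM[0x26,0x13,0x22] = 59 27 fa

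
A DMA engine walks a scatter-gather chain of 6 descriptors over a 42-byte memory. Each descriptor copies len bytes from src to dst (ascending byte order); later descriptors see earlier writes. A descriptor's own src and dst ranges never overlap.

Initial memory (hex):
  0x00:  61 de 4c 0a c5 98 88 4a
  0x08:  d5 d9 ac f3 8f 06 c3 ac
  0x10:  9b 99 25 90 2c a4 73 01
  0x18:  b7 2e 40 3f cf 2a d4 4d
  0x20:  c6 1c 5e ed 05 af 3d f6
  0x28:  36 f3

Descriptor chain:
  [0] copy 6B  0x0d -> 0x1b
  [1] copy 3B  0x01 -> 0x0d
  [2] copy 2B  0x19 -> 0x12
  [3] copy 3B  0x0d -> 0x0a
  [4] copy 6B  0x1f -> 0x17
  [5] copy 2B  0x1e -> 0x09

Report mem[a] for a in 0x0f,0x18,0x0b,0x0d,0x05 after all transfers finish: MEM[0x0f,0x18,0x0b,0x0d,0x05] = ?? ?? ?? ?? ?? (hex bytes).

D0: mem[0x1b..0x20] <- [06 c3 ac 9b 99 25]
D1: mem[0x0d..0x0f] <- [de 4c 0a]
D2: mem[0x12..0x13] <- [2e 40]
D3: mem[0x0a..0x0c] <- [de 4c 0a]
D4: mem[0x17..0x1c] <- [99 25 1c 5e ed 05]
D5: mem[0x09..0x0a] <- [9b 99]
query mem[0x0f]=0x0a, mem[0x18]=0x25, mem[0x0b]=0x4c, mem[0x0d]=0xde, mem[0x05]=0x98

MEM[0x0f,0x18,0x0b,0x0d,0x05] = 0a 25 4c de 98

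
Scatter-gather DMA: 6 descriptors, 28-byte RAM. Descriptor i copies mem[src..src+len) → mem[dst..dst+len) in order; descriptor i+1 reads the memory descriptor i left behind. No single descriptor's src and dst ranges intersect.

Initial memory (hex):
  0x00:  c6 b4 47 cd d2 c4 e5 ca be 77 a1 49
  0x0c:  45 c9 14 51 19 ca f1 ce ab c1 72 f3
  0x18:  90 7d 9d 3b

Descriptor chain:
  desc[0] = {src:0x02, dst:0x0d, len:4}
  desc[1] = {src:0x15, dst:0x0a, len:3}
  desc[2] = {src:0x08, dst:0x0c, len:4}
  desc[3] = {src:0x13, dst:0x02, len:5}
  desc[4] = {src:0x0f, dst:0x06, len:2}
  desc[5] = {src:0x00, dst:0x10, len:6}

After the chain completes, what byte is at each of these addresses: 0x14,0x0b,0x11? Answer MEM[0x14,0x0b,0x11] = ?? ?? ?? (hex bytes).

MEM[0x14,0x0b,0x11] = c1 72 b4

  after D0: wrote 4B at 0x0d = 47cdd2c4
  after D1: wrote 3B at 0x0a = c172f3
  after D2: wrote 4B at 0x0c = be77c172
  after D3: wrote 5B at 0x02 = ceabc172f3
  after D4: wrote 2B at 0x06 = 72c4
  after D5: wrote 6B at 0x10 = c6b4ceabc172
query mem[0x14]=0xc1, mem[0x0b]=0x72, mem[0x11]=0xb4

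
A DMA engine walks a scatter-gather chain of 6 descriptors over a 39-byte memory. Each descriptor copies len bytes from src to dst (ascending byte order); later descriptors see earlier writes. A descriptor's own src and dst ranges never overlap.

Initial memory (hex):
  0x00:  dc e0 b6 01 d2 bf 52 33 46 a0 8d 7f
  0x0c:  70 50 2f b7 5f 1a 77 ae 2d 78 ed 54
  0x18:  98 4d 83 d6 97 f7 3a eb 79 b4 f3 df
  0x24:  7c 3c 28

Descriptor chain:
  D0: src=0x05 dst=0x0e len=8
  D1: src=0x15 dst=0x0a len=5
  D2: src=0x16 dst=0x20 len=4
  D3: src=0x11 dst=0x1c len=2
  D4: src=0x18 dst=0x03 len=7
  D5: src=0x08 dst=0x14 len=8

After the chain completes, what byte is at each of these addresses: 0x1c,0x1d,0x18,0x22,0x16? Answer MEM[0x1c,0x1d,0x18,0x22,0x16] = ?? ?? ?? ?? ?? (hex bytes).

[0] 0x05->0x0e len=8 : bf 52 33 46 a0 8d 7f 70
[1] 0x15->0x0a len=5 : 70 ed 54 98 4d
[2] 0x16->0x20 len=4 : ed 54 98 4d
[3] 0x11->0x1c len=2 : 46 a0
[4] 0x18->0x03 len=7 : 98 4d 83 d6 46 a0 3a
[5] 0x08->0x14 len=8 : a0 3a 70 ed 54 98 4d 52
query mem[0x1c]=0x46, mem[0x1d]=0xa0, mem[0x18]=0x54, mem[0x22]=0x98, mem[0x16]=0x70

MEM[0x1c,0x1d,0x18,0x22,0x16] = 46 a0 54 98 70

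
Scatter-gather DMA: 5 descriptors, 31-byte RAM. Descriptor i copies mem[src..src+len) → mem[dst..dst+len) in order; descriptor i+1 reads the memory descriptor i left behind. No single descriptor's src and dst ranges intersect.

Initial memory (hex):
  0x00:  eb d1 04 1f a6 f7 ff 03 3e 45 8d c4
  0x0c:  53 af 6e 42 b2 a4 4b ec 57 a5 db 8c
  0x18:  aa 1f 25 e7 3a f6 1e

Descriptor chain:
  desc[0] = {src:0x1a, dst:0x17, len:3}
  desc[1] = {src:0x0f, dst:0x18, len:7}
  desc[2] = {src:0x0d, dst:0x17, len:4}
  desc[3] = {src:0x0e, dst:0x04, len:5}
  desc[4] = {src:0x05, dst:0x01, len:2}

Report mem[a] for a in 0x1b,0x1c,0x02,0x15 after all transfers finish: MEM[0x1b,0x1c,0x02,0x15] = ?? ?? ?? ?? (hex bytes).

MEM[0x1b,0x1c,0x02,0x15] = 4b ec b2 a5

  after D0: wrote 3B at 0x17 = 25e73a
  after D1: wrote 7B at 0x18 = 42b2a44bec57a5
  after D2: wrote 4B at 0x17 = af6e42b2
  after D3: wrote 5B at 0x04 = 6e42b2a44b
  after D4: wrote 2B at 0x01 = 42b2
query mem[0x1b]=0x4b, mem[0x1c]=0xec, mem[0x02]=0xb2, mem[0x15]=0xa5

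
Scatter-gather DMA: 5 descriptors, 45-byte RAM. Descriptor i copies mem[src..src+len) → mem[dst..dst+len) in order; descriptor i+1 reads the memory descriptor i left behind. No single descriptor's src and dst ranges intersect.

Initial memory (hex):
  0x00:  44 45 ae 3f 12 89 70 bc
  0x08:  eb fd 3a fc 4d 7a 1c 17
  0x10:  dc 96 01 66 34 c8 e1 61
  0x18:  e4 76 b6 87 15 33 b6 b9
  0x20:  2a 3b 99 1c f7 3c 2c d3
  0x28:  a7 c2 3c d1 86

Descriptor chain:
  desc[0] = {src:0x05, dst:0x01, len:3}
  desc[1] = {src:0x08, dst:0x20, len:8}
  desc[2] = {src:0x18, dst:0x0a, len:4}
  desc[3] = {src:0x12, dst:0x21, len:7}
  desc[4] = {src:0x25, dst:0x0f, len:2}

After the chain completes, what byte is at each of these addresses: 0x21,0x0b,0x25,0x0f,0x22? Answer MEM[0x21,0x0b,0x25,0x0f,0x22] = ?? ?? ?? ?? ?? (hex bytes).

MEM[0x21,0x0b,0x25,0x0f,0x22] = 01 76 e1 e1 66

  after D0: wrote 3B at 0x01 = 8970bc
  after D1: wrote 8B at 0x20 = ebfd3afc4d7a1c17
  after D2: wrote 4B at 0x0a = e476b687
  after D3: wrote 7B at 0x21 = 016634c8e161e4
  after D4: wrote 2B at 0x0f = e161
query mem[0x21]=0x01, mem[0x0b]=0x76, mem[0x25]=0xe1, mem[0x0f]=0xe1, mem[0x22]=0x66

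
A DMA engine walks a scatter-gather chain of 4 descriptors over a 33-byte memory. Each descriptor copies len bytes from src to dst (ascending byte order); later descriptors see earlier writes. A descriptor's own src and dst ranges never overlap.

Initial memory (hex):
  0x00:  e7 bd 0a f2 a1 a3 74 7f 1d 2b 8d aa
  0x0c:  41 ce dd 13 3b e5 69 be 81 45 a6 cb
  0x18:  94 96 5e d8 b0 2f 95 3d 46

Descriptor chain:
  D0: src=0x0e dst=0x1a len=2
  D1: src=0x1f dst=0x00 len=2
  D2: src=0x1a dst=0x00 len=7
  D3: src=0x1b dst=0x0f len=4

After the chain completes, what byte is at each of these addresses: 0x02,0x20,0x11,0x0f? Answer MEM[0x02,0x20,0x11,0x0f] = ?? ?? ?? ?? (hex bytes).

  after D0: wrote 2B at 0x1a = dd13
  after D1: wrote 2B at 0x00 = 3d46
  after D2: wrote 7B at 0x00 = dd13b02f953d46
  after D3: wrote 4B at 0x0f = 13b02f95
query mem[0x02]=0xb0, mem[0x20]=0x46, mem[0x11]=0x2f, mem[0x0f]=0x13

MEM[0x02,0x20,0x11,0x0f] = b0 46 2f 13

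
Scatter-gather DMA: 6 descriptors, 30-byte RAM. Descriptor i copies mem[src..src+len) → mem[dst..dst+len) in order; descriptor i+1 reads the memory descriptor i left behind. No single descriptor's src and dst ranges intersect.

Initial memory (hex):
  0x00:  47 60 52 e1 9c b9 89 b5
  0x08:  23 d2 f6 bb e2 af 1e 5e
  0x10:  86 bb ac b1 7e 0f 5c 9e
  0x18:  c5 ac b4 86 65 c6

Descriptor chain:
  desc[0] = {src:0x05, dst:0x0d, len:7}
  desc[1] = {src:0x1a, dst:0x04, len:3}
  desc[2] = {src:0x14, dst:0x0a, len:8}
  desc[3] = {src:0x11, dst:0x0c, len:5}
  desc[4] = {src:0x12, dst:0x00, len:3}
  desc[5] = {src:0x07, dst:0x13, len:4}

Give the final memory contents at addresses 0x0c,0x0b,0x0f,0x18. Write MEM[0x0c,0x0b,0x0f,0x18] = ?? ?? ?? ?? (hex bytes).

MEM[0x0c,0x0b,0x0f,0x18] = 86 0f 7e c5

D0: mem[0x0d..0x13] <- [b9 89 b5 23 d2 f6 bb]
D1: mem[0x04..0x06] <- [b4 86 65]
D2: mem[0x0a..0x11] <- [7e 0f 5c 9e c5 ac b4 86]
D3: mem[0x0c..0x10] <- [86 f6 bb 7e 0f]
D4: mem[0x00..0x02] <- [f6 bb 7e]
D5: mem[0x13..0x16] <- [b5 23 d2 7e]
query mem[0x0c]=0x86, mem[0x0b]=0x0f, mem[0x0f]=0x7e, mem[0x18]=0xc5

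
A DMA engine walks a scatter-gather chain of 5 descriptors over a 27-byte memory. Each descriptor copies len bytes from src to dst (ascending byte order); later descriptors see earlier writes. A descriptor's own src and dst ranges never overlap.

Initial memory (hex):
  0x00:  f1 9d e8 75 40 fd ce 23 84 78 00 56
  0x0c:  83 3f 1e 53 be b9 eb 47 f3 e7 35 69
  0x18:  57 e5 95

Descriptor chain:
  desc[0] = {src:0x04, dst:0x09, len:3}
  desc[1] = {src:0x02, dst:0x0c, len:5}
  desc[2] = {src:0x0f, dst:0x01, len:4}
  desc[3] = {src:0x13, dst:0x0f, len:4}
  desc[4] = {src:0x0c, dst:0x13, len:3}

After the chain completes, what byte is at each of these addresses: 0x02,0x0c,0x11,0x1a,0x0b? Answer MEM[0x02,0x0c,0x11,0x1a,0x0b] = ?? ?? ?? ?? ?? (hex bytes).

MEM[0x02,0x0c,0x11,0x1a,0x0b] = ce e8 e7 95 ce

#0 dst[0x09+3] := {0x40,0xfd,0xce}
#1 dst[0x0c+5] := {0xe8,0x75,0x40,0xfd,0xce}
#2 dst[0x01+4] := {0xfd,0xce,0xb9,0xeb}
#3 dst[0x0f+4] := {0x47,0xf3,0xe7,0x35}
#4 dst[0x13+3] := {0xe8,0x75,0x40}
query mem[0x02]=0xce, mem[0x0c]=0xe8, mem[0x11]=0xe7, mem[0x1a]=0x95, mem[0x0b]=0xce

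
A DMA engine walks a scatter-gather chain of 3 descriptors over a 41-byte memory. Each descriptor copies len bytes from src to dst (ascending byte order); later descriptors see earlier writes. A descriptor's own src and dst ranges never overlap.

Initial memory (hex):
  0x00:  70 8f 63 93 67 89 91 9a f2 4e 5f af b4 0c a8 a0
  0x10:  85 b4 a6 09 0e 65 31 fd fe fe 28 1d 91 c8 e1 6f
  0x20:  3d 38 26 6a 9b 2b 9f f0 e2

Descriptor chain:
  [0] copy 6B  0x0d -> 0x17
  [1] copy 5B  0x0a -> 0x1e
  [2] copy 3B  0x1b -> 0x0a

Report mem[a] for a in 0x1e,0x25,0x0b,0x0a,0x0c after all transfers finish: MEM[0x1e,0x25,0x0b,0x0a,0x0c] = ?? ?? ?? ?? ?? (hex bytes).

MEM[0x1e,0x25,0x0b,0x0a,0x0c] = 5f 2b a6 b4 c8

[0] 0x0d->0x17 len=6 : 0c a8 a0 85 b4 a6
[1] 0x0a->0x1e len=5 : 5f af b4 0c a8
[2] 0x1b->0x0a len=3 : b4 a6 c8
query mem[0x1e]=0x5f, mem[0x25]=0x2b, mem[0x0b]=0xa6, mem[0x0a]=0xb4, mem[0x0c]=0xc8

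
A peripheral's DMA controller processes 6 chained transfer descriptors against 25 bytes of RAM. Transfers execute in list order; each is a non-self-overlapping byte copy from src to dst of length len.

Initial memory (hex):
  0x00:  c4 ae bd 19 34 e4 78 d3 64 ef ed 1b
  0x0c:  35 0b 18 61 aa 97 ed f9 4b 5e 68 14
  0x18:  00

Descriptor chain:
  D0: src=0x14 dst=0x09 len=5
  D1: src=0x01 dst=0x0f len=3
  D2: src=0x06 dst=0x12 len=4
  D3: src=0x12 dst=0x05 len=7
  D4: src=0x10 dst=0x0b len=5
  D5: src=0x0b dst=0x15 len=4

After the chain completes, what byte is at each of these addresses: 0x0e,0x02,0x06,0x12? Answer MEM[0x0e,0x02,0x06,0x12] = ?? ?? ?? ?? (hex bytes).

[0] 0x14->0x09 len=5 : 4b 5e 68 14 00
[1] 0x01->0x0f len=3 : ae bd 19
[2] 0x06->0x12 len=4 : 78 d3 64 4b
[3] 0x12->0x05 len=7 : 78 d3 64 4b 68 14 00
[4] 0x10->0x0b len=5 : bd 19 78 d3 64
[5] 0x0b->0x15 len=4 : bd 19 78 d3
query mem[0x0e]=0xd3, mem[0x02]=0xbd, mem[0x06]=0xd3, mem[0x12]=0x78

MEM[0x0e,0x02,0x06,0x12] = d3 bd d3 78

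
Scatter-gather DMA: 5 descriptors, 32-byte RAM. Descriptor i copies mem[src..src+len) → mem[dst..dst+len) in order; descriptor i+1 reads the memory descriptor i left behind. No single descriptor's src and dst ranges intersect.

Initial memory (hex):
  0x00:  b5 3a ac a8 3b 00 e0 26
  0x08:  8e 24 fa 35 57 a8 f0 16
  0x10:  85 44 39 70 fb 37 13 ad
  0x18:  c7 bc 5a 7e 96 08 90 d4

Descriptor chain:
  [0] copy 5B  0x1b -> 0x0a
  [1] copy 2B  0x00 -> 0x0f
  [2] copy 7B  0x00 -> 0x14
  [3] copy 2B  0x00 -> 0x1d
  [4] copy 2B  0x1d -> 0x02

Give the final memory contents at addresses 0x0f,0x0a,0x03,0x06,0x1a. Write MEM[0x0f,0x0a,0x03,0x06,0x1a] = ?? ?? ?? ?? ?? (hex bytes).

MEM[0x0f,0x0a,0x03,0x06,0x1a] = b5 7e 3a e0 e0

  after D0: wrote 5B at 0x0a = 7e960890d4
  after D1: wrote 2B at 0x0f = b53a
  after D2: wrote 7B at 0x14 = b53aaca83b00e0
  after D3: wrote 2B at 0x1d = b53a
  after D4: wrote 2B at 0x02 = b53a
query mem[0x0f]=0xb5, mem[0x0a]=0x7e, mem[0x03]=0x3a, mem[0x06]=0xe0, mem[0x1a]=0xe0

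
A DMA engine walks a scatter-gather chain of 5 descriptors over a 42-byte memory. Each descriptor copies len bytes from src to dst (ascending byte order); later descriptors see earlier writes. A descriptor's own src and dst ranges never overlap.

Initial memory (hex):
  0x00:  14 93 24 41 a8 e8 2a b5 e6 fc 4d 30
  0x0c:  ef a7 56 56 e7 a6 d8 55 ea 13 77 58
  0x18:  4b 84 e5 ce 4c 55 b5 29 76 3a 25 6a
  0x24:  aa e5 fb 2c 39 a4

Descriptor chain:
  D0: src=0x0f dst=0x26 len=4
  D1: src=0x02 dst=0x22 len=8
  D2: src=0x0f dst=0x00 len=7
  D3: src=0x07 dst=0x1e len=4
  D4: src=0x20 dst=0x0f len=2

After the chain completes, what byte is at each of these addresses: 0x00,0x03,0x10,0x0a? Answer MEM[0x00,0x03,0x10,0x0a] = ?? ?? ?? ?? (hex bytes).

MEM[0x00,0x03,0x10,0x0a] = 56 d8 4d 4d

#0 dst[0x26+4] := {0x56,0xe7,0xa6,0xd8}
#1 dst[0x22+8] := {0x24,0x41,0xa8,0xe8,0x2a,0xb5,0xe6,0xfc}
#2 dst[0x00+7] := {0x56,0xe7,0xa6,0xd8,0x55,0xea,0x13}
#3 dst[0x1e+4] := {0xb5,0xe6,0xfc,0x4d}
#4 dst[0x0f+2] := {0xfc,0x4d}
query mem[0x00]=0x56, mem[0x03]=0xd8, mem[0x10]=0x4d, mem[0x0a]=0x4d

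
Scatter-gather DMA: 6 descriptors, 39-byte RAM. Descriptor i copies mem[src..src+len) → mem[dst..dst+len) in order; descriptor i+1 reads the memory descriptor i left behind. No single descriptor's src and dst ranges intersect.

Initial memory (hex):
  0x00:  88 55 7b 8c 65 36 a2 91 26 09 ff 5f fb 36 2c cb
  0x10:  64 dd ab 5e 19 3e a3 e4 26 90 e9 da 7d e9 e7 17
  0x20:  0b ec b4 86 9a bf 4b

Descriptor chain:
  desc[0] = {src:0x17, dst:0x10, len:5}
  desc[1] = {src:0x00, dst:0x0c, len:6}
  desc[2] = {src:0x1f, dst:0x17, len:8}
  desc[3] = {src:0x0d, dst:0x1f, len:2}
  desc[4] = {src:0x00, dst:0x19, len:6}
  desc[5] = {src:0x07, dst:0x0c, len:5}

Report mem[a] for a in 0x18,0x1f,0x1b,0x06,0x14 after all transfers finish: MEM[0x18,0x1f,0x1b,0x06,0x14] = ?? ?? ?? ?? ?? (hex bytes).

  after D0: wrote 5B at 0x10 = e42690e9da
  after D1: wrote 6B at 0x0c = 88557b8c6536
  after D2: wrote 8B at 0x17 = 170becb4869abf4b
  after D3: wrote 2B at 0x1f = 557b
  after D4: wrote 6B at 0x19 = 88557b8c6536
  after D5: wrote 5B at 0x0c = 912609ff5f
query mem[0x18]=0x0b, mem[0x1f]=0x55, mem[0x1b]=0x7b, mem[0x06]=0xa2, mem[0x14]=0xda

MEM[0x18,0x1f,0x1b,0x06,0x14] = 0b 55 7b a2 da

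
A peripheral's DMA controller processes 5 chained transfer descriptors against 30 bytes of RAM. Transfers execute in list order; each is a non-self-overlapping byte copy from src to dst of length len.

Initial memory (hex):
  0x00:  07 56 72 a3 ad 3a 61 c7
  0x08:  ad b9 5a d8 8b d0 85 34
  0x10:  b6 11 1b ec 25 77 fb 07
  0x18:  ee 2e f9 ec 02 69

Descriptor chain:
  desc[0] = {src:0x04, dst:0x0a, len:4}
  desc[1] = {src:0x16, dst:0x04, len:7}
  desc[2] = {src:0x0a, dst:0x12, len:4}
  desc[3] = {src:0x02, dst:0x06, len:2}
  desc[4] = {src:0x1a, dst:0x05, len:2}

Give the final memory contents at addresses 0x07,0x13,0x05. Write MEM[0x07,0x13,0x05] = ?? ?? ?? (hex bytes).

MEM[0x07,0x13,0x05] = a3 3a f9

  after D0: wrote 4B at 0x0a = ad3a61c7
  after D1: wrote 7B at 0x04 = fb07ee2ef9ec02
  after D2: wrote 4B at 0x12 = 023a61c7
  after D3: wrote 2B at 0x06 = 72a3
  after D4: wrote 2B at 0x05 = f9ec
query mem[0x07]=0xa3, mem[0x13]=0x3a, mem[0x05]=0xf9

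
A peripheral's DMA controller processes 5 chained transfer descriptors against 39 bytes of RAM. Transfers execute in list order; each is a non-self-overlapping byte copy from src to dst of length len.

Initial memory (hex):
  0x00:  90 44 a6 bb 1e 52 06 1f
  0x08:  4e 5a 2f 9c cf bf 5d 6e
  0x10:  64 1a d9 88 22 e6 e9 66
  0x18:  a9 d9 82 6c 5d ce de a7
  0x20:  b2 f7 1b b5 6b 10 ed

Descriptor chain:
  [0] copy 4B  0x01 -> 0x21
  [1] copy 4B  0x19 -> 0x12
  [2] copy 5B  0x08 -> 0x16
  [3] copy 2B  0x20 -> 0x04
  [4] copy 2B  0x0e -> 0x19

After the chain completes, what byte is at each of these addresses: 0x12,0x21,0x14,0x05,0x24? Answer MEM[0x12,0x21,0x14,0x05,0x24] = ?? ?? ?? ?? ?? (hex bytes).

MEM[0x12,0x21,0x14,0x05,0x24] = d9 44 6c 44 1e

#0 dst[0x21+4] := {0x44,0xa6,0xbb,0x1e}
#1 dst[0x12+4] := {0xd9,0x82,0x6c,0x5d}
#2 dst[0x16+5] := {0x4e,0x5a,0x2f,0x9c,0xcf}
#3 dst[0x04+2] := {0xb2,0x44}
#4 dst[0x19+2] := {0x5d,0x6e}
query mem[0x12]=0xd9, mem[0x21]=0x44, mem[0x14]=0x6c, mem[0x05]=0x44, mem[0x24]=0x1e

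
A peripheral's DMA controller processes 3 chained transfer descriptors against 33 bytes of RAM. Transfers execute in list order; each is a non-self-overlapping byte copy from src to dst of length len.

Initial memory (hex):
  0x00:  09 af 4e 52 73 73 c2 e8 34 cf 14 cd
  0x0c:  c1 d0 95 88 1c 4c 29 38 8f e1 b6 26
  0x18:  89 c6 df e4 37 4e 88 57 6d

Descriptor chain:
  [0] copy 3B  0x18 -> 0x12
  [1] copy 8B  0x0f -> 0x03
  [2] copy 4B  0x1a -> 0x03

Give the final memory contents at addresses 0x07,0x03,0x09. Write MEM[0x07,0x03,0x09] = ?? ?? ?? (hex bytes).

MEM[0x07,0x03,0x09] = c6 df e1

  after D0: wrote 3B at 0x12 = 89c6df
  after D1: wrote 8B at 0x03 = 881c4c89c6dfe1b6
  after D2: wrote 4B at 0x03 = dfe4374e
query mem[0x07]=0xc6, mem[0x03]=0xdf, mem[0x09]=0xe1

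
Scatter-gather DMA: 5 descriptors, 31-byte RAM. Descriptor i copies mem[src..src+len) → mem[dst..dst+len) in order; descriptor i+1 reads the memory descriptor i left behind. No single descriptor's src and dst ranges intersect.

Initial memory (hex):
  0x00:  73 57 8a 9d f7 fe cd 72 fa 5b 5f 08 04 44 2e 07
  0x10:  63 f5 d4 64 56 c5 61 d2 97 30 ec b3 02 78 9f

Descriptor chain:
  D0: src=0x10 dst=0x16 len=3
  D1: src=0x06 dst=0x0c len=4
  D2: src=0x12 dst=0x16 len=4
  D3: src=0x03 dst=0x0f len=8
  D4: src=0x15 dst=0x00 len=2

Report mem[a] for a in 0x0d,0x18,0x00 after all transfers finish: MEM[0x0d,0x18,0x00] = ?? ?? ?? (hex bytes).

  after D0: wrote 3B at 0x16 = 63f5d4
  after D1: wrote 4B at 0x0c = cd72fa5b
  after D2: wrote 4B at 0x16 = d46456c5
  after D3: wrote 8B at 0x0f = 9df7fecd72fa5b5f
  after D4: wrote 2B at 0x00 = 5b5f
query mem[0x0d]=0x72, mem[0x18]=0x56, mem[0x00]=0x5b

MEM[0x0d,0x18,0x00] = 72 56 5b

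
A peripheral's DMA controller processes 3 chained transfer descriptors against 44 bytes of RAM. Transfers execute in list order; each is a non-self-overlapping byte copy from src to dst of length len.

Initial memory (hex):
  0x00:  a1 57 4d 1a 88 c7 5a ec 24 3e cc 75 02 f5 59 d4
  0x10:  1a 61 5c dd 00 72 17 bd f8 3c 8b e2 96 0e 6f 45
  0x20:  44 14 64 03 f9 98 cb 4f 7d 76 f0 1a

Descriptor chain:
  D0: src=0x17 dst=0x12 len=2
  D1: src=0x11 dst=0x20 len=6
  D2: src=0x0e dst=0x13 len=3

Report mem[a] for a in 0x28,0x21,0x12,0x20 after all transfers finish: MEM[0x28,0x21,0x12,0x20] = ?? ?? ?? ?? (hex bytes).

MEM[0x28,0x21,0x12,0x20] = 7d bd bd 61

D0: mem[0x12..0x13] <- [bd f8]
D1: mem[0x20..0x25] <- [61 bd f8 00 72 17]
D2: mem[0x13..0x15] <- [59 d4 1a]
query mem[0x28]=0x7d, mem[0x21]=0xbd, mem[0x12]=0xbd, mem[0x20]=0x61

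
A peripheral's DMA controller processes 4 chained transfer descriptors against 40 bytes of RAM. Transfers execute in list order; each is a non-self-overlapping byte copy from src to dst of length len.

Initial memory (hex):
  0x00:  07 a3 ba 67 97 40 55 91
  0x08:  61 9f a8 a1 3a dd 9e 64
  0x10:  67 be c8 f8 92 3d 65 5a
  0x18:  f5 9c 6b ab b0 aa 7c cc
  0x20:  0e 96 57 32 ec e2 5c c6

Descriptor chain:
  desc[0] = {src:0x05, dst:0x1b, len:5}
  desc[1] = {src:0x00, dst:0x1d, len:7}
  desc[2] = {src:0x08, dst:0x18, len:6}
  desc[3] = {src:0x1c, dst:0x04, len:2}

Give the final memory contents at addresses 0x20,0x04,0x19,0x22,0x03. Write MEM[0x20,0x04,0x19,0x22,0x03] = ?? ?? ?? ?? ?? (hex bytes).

  after D0: wrote 5B at 0x1b = 405591619f
  after D1: wrote 7B at 0x1d = 07a3ba67974055
  after D2: wrote 6B at 0x18 = 619fa8a13add
  after D3: wrote 2B at 0x04 = 3add
query mem[0x20]=0x67, mem[0x04]=0x3a, mem[0x19]=0x9f, mem[0x22]=0x40, mem[0x03]=0x67

MEM[0x20,0x04,0x19,0x22,0x03] = 67 3a 9f 40 67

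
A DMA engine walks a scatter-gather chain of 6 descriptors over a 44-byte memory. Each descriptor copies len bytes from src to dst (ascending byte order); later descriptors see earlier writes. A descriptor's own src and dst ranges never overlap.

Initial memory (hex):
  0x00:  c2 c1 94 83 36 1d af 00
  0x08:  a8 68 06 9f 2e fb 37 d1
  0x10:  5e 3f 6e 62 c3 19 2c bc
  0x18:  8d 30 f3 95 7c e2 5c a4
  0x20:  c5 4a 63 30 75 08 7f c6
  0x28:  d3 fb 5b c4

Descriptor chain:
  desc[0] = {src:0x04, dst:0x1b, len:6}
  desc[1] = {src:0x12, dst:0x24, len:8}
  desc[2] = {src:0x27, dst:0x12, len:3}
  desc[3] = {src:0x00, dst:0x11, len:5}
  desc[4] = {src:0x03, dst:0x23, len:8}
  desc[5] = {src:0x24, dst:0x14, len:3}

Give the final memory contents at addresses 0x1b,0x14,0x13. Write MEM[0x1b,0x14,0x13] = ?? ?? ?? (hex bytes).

  after D0: wrote 6B at 0x1b = 361daf00a868
  after D1: wrote 8B at 0x24 = 6e62c3192cbc8d30
  after D2: wrote 3B at 0x12 = 192cbc
  after D3: wrote 5B at 0x11 = c2c1948336
  after D4: wrote 8B at 0x23 = 83361daf00a86806
  after D5: wrote 3B at 0x14 = 361daf
query mem[0x1b]=0x36, mem[0x14]=0x36, mem[0x13]=0x94

MEM[0x1b,0x14,0x13] = 36 36 94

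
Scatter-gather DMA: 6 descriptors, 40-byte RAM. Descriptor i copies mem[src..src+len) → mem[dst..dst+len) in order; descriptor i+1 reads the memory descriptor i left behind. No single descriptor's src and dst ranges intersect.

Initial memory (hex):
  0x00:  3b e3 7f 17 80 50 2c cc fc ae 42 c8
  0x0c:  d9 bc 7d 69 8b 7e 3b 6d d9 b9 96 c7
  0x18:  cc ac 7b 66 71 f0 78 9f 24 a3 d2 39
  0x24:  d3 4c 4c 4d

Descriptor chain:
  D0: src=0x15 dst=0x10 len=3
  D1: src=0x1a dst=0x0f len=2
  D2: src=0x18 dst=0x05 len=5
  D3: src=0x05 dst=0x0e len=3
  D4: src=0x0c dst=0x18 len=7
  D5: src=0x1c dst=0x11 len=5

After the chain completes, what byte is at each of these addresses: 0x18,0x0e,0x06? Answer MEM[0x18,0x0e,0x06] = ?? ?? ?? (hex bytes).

D0: mem[0x10..0x12] <- [b9 96 c7]
D1: mem[0x0f..0x10] <- [7b 66]
D2: mem[0x05..0x09] <- [cc ac 7b 66 71]
D3: mem[0x0e..0x10] <- [cc ac 7b]
D4: mem[0x18..0x1e] <- [d9 bc cc ac 7b 96 c7]
D5: mem[0x11..0x15] <- [7b 96 c7 9f 24]
query mem[0x18]=0xd9, mem[0x0e]=0xcc, mem[0x06]=0xac

MEM[0x18,0x0e,0x06] = d9 cc ac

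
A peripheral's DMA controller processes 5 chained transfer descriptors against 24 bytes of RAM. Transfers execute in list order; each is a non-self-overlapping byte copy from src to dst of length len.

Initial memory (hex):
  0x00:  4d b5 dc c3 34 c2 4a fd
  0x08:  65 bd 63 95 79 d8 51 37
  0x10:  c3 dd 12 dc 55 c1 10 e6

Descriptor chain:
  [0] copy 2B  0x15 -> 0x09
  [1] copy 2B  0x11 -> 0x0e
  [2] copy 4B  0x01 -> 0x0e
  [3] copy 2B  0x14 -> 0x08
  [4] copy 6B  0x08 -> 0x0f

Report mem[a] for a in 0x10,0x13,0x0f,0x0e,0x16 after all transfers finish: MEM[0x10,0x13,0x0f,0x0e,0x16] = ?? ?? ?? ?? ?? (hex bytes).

#0 dst[0x09+2] := {0xc1,0x10}
#1 dst[0x0e+2] := {0xdd,0x12}
#2 dst[0x0e+4] := {0xb5,0xdc,0xc3,0x34}
#3 dst[0x08+2] := {0x55,0xc1}
#4 dst[0x0f+6] := {0x55,0xc1,0x10,0x95,0x79,0xd8}
query mem[0x10]=0xc1, mem[0x13]=0x79, mem[0x0f]=0x55, mem[0x0e]=0xb5, mem[0x16]=0x10

MEM[0x10,0x13,0x0f,0x0e,0x16] = c1 79 55 b5 10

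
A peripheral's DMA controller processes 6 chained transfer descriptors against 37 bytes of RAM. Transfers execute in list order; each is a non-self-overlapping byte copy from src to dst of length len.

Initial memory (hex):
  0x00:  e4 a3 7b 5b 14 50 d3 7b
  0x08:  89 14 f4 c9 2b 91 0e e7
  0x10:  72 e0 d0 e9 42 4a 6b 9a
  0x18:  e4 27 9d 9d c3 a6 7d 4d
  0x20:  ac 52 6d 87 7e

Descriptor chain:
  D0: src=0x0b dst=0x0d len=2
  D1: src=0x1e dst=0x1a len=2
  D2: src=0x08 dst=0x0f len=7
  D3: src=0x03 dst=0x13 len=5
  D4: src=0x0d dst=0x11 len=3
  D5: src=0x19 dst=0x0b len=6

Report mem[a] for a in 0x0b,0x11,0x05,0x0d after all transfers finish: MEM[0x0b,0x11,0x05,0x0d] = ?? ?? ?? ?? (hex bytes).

MEM[0x0b,0x11,0x05,0x0d] = 27 c9 50 4d

  after D0: wrote 2B at 0x0d = c92b
  after D1: wrote 2B at 0x1a = 7d4d
  after D2: wrote 7B at 0x0f = 8914f4c92bc92b
  after D3: wrote 5B at 0x13 = 5b1450d37b
  after D4: wrote 3B at 0x11 = c92b89
  after D5: wrote 6B at 0x0b = 277d4dc3a67d
query mem[0x0b]=0x27, mem[0x11]=0xc9, mem[0x05]=0x50, mem[0x0d]=0x4d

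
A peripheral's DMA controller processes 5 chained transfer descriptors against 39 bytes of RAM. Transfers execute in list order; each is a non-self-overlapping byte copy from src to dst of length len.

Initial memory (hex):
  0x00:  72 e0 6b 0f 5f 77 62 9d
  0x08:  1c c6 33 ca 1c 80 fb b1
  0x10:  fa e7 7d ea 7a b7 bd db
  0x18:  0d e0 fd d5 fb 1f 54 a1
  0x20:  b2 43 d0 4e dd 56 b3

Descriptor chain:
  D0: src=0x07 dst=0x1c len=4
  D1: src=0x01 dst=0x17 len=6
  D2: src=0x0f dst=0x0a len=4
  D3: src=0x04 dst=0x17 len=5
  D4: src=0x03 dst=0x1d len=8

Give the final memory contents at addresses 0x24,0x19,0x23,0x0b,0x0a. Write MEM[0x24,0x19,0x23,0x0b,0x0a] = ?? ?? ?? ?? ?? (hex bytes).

D0: mem[0x1c..0x1f] <- [9d 1c c6 33]
D1: mem[0x17..0x1c] <- [e0 6b 0f 5f 77 62]
D2: mem[0x0a..0x0d] <- [b1 fa e7 7d]
D3: mem[0x17..0x1b] <- [5f 77 62 9d 1c]
D4: mem[0x1d..0x24] <- [0f 5f 77 62 9d 1c c6 b1]
query mem[0x24]=0xb1, mem[0x19]=0x62, mem[0x23]=0xc6, mem[0x0b]=0xfa, mem[0x0a]=0xb1

MEM[0x24,0x19,0x23,0x0b,0x0a] = b1 62 c6 fa b1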